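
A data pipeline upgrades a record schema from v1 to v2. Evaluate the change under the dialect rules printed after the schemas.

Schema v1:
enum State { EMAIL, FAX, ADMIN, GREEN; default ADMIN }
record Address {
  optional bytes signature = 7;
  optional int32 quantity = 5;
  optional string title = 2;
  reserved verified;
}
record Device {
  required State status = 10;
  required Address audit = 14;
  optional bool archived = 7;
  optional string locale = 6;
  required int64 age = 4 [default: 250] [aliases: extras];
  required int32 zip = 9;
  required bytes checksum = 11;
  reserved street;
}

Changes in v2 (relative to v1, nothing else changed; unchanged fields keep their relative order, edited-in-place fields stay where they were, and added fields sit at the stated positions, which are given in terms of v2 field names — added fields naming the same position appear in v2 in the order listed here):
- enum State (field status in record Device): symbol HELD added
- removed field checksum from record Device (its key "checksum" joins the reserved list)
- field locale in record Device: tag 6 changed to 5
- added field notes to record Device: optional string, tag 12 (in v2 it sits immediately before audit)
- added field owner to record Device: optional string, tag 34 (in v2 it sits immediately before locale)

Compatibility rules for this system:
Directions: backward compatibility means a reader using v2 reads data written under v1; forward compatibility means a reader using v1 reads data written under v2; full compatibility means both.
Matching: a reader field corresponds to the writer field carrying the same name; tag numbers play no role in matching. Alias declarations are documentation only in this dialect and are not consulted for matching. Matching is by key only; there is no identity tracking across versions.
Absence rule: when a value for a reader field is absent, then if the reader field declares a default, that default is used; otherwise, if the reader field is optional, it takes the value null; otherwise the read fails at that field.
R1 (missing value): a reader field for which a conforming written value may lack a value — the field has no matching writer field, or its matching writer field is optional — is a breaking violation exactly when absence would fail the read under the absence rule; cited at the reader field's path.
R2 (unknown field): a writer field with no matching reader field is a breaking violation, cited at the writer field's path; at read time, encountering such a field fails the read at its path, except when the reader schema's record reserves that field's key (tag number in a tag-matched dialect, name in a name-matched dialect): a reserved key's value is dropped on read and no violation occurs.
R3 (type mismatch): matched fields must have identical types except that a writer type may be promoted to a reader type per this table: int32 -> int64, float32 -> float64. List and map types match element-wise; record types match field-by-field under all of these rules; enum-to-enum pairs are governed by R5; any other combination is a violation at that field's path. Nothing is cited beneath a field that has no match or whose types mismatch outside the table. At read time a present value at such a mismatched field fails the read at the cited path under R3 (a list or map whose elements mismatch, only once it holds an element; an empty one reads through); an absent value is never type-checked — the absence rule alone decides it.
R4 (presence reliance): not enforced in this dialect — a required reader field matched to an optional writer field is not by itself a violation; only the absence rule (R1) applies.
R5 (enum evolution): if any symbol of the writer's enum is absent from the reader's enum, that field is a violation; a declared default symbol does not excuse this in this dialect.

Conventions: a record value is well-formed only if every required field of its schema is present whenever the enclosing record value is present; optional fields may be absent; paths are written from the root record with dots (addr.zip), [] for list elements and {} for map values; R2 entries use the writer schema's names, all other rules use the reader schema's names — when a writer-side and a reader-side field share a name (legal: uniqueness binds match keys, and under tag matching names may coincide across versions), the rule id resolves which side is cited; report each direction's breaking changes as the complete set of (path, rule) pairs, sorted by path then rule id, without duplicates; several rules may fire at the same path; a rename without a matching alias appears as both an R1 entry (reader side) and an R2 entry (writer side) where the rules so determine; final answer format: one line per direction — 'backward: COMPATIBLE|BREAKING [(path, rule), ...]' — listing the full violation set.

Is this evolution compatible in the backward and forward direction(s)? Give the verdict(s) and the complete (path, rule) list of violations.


each type pair in Device: writer, then reader
backward analysis of Device with v2 as reader and v1 as writer:
  status: State -> State, writer required; from status
  notes: no writer match
  audit: Address -> Address, writer required; from audit
  archived: bool -> bool, writer optional; from archived
  owner: no writer match
  locale: string -> string, writer optional; from locale
  age: int64 -> int64, writer required; from age
  zip: int32 -> int32, writer required; from zip
  writer checksum: unknown to reader
  audit.signature: bytes -> bytes, writer optional; from audit.signature
  audit.quantity: int32 -> int32, writer optional; from audit.quantity
  audit.title: string -> string, writer optional; from audit.title
  => backward verdict for Device: COMPATIBLE, no violations
forward analysis of Device with v1 as reader and v2 as writer:
  status: State -> State, writer required; from status
  audit: Address -> Address, writer required; from audit
  archived: bool -> bool, writer optional; from archived
  locale: string -> string, writer optional; from locale
  age: int64 -> int64, writer required; from age
  zip: int32 -> int32, writer required; from zip
  checksum: no writer match
  writer notes: unknown to reader
  writer owner: unknown to reader
  audit.signature: bytes -> bytes, writer optional; from audit.signature
  audit.quantity: int32 -> int32, writer optional; from audit.quantity
  audit.title: string -> string, writer optional; from audit.title
  rule R1 violated at checksum
  rule R2 violated at notes
  rule R2 violated at owner
  rule R5 violated at status
  => 4 violation(s): forward is BREAKING for Device

backward: COMPATIBLE []; forward: BREAKING [(checksum, R1), (notes, R2), (owner, R2), (status, R5)]


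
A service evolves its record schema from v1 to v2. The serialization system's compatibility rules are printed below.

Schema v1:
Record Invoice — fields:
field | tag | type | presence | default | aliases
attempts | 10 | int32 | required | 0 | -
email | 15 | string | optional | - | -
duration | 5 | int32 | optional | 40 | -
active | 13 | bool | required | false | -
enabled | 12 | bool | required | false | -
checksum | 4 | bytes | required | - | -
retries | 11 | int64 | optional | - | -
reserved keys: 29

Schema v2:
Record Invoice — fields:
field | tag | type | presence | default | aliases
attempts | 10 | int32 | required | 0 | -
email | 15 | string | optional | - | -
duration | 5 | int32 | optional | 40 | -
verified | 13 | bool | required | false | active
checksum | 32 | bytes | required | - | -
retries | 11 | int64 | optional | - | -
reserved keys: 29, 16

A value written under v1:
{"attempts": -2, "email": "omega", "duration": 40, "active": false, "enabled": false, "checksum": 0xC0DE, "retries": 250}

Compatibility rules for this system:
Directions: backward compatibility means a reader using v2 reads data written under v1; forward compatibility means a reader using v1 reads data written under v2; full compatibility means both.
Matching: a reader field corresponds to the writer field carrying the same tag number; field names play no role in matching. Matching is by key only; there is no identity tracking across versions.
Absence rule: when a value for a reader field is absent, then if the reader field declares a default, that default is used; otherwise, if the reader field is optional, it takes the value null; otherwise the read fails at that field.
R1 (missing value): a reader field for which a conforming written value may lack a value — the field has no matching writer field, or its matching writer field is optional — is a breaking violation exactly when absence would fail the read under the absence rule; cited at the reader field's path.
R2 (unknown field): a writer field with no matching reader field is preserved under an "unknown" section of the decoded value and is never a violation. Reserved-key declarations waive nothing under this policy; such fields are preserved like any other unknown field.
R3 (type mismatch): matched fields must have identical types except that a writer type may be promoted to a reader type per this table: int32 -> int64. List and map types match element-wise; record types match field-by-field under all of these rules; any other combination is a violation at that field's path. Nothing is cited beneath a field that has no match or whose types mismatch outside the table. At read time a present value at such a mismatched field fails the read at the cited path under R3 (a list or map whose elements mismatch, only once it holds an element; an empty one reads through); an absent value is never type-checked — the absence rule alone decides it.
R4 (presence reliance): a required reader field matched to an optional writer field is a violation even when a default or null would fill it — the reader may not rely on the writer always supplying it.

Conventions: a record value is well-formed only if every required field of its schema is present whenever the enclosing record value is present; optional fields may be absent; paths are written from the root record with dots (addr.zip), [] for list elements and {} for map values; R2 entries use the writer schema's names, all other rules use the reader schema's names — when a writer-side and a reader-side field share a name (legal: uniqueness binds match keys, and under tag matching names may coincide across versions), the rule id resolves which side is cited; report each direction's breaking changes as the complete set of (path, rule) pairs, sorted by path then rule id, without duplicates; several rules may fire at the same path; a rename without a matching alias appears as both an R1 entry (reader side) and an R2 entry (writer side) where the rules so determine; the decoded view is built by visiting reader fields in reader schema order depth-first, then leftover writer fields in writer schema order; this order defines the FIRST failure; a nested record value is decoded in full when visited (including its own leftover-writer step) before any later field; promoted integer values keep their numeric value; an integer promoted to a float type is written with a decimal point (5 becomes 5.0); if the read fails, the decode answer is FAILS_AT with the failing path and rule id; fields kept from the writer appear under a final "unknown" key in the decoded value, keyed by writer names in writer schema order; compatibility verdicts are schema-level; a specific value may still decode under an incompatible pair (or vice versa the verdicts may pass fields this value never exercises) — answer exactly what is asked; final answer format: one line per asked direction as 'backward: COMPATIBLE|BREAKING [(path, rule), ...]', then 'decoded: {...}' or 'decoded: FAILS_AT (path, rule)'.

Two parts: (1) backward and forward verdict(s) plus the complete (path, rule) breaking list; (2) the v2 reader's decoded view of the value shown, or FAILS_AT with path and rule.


backward: BREAKING [(checksum, R1)]; forward: BREAKING [(checksum, R1)]; decoded: FAILS_AT (checksum, R1)

each type pair in Invoice: writer, then reader
backward on Invoice — v2 reading data written by v1:
  attempts: int32 -> int32, writer required; from attempts
  email: string -> string, writer optional; from email
  duration: int32 -> int32, writer optional; from duration
  verified: bool -> bool, writer required; from active
  checksum: no writer match
  retries: int64 -> int64, writer optional; from retries
  writer enabled: unknown to reader
  writer checksum: unknown to reader
  breaking: (checksum, R1)
  => backward verdict for Invoice: BREAKING, 1 violation(s)
forward on Invoice — v1 reading data written by v2:
  attempts: int32 -> int32, writer required; from attempts
  email: string -> string, writer optional; from email
  duration: int32 -> int32, writer optional; from duration
  active: bool -> bool, writer required; from verified
  enabled: no writer match
  checksum: no writer match
  retries: int64 -> int64, writer optional; from retries
  writer checksum: unknown to reader
  breaking: (checksum, R1)
  => forward verdict for Invoice: BREAKING, 1 violation(s)
decoding the Invoice value with the v2 reader:
  attempts := -2
  email := "omega"
  duration := 40
  verified := false (from writer active)
  read fails at checksum under R1 (no fill)
  => FAILS_AT (checksum, R1)


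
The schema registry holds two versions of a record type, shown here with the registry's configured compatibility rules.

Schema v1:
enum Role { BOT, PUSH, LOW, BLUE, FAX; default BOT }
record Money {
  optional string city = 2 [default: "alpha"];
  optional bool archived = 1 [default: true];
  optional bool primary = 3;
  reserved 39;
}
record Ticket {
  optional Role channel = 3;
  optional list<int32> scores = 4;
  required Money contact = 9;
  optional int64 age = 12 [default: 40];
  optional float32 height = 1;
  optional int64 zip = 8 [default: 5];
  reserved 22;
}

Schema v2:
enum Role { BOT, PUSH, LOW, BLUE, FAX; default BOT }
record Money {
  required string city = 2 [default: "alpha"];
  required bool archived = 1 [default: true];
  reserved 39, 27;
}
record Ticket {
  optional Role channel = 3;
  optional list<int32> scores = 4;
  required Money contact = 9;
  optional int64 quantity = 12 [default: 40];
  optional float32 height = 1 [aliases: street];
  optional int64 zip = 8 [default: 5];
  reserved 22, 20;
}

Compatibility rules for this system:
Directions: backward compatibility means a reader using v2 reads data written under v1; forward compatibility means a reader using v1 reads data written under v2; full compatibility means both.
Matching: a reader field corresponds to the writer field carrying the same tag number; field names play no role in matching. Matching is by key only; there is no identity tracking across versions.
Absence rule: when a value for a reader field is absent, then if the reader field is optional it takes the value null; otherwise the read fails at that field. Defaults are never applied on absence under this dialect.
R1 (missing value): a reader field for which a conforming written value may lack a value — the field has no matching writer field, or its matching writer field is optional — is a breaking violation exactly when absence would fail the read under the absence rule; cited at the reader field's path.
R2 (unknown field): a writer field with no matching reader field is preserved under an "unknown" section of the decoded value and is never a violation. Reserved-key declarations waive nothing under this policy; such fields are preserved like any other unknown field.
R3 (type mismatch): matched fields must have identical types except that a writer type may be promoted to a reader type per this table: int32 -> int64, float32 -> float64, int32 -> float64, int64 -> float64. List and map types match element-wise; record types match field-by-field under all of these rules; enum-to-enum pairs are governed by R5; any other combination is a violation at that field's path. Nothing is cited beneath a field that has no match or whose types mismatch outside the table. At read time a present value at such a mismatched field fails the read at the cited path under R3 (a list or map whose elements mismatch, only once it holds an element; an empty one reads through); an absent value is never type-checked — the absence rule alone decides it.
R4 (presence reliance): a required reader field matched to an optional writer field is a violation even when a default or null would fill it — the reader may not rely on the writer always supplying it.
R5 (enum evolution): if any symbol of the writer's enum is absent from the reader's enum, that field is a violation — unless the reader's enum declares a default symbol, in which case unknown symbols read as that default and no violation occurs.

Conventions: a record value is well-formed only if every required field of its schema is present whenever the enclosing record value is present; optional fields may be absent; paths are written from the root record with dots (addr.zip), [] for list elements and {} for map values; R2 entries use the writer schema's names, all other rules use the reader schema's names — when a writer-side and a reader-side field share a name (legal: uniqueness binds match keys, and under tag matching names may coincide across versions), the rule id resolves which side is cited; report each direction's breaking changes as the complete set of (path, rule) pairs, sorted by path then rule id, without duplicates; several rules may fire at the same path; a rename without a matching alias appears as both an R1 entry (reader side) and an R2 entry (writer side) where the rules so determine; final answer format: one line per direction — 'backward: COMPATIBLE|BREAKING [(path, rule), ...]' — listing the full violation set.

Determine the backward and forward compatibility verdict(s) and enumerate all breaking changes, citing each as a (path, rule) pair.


backward: BREAKING [(contact.archived, R1), (contact.archived, R4), (contact.city, R1), (contact.city, R4)]; forward: COMPATIBLE []

in Ticket below, arrows point writer -> reader
checking backward for Ticket: reader v2 against writer v1:
  writer optional, Role -> Role: reader channel maps from writer channel
  writer optional, list<int32> -> list<int32>: reader scores maps from writer scores
  writer required, Money -> Money: reader contact maps from writer contact
  writer optional, int64 -> int64: reader quantity maps from writer age
  writer optional, float32 -> float32: reader height maps from writer height
  writer optional, int64 -> int64: reader zip maps from writer zip
  writer optional, string -> string: reader contact.city maps from writer contact.city
  writer optional, bool -> bool: reader contact.archived maps from writer contact.archived
  contact.primary (writer side), unknown to reader
  R1 fires at contact.archived
  R4 fires at contact.archived
  R1 fires at contact.city
  R4 fires at contact.city
  => backward: BREAKING (4)
checking forward for Ticket: reader v1 against writer v2:
  writer optional, Role -> Role: reader channel maps from writer channel
  writer optional, list<int32> -> list<int32>: reader scores maps from writer scores
  writer required, Money -> Money: reader contact maps from writer contact
  writer optional, int64 -> int64: reader age maps from writer quantity
  writer optional, float32 -> float32: reader height maps from writer height
  writer optional, int64 -> int64: reader zip maps from writer zip
  writer required, string -> string: reader contact.city maps from writer contact.city
  writer required, bool -> bool: reader contact.archived maps from writer contact.archived
  no writer field matches reader contact.primary
  => forward verdict for Ticket: COMPATIBLE, no violations


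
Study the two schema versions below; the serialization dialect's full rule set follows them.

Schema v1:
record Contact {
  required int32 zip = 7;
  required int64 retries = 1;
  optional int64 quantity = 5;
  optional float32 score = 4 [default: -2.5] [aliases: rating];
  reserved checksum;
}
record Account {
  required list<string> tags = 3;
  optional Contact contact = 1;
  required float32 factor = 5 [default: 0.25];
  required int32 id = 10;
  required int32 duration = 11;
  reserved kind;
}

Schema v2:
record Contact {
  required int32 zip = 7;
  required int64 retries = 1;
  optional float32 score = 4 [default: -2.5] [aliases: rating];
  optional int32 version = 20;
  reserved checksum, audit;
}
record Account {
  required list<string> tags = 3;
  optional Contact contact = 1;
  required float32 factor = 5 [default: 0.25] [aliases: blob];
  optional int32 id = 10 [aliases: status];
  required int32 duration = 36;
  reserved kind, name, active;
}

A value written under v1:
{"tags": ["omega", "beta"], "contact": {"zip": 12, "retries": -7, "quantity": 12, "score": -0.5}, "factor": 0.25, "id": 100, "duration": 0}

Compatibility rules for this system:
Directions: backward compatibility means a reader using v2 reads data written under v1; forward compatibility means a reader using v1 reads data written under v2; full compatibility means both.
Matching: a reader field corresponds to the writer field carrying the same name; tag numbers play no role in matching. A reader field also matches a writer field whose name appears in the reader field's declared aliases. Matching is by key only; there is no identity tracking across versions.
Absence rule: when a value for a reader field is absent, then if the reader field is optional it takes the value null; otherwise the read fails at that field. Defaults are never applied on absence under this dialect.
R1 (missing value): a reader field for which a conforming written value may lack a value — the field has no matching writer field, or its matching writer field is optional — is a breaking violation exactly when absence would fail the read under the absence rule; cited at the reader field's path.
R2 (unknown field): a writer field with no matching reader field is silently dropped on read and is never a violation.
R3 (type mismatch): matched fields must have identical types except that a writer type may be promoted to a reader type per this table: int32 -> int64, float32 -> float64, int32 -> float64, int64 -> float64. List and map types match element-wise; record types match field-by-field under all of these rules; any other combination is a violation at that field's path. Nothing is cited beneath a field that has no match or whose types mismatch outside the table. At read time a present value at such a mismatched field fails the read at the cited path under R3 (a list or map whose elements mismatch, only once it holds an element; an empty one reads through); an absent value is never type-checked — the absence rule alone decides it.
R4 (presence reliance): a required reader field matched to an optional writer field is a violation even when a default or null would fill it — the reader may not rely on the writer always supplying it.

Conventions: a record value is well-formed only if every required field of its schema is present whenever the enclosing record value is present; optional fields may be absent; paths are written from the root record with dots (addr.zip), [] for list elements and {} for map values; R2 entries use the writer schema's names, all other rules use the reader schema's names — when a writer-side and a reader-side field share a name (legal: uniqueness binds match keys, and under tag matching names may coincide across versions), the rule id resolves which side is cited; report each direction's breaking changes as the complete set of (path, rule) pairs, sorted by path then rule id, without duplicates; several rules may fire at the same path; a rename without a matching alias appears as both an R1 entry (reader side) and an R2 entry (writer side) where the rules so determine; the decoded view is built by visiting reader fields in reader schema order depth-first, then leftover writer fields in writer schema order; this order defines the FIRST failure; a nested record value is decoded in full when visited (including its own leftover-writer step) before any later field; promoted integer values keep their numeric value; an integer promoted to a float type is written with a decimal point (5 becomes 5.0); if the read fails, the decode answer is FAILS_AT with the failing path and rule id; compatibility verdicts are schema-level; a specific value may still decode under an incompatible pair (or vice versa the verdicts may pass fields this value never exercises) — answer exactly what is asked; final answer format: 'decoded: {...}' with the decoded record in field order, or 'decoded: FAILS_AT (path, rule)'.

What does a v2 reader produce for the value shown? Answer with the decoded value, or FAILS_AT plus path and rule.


arrows below run writer -> reader for Account
decode (reader v2):
  tags := ["omega", "beta"]
  contact.zip := 12
  contact.retries := -7
  contact.score := -0.5
  contact.version := null (absent, optional -> null)
  writer contact.quantity: unknown -> dropped
  factor := 0.25
  id := 100
  duration := 0
  => decoded: {"tags": ["omega", "beta"], "contact": {"zip": 12, "retries": -7, "score": -0.5, "version": null}, "factor": 0.25, "id": 100, "duration": 0}
the other Account changes do not affect what is asked:
  field duration in record Account: tag 11 changed to 36 -> triggers nothing under the printed rules; the Account answer is the same either way
  field id in record Account: required changed to optional -> changes Account's schema-level verdicts only — the decode of this value is the same

decoded: {"tags": ["omega", "beta"], "contact": {"zip": 12, "retries": -7, "score": -0.5, "version": null}, "factor": 0.25, "id": 100, "duration": 0}


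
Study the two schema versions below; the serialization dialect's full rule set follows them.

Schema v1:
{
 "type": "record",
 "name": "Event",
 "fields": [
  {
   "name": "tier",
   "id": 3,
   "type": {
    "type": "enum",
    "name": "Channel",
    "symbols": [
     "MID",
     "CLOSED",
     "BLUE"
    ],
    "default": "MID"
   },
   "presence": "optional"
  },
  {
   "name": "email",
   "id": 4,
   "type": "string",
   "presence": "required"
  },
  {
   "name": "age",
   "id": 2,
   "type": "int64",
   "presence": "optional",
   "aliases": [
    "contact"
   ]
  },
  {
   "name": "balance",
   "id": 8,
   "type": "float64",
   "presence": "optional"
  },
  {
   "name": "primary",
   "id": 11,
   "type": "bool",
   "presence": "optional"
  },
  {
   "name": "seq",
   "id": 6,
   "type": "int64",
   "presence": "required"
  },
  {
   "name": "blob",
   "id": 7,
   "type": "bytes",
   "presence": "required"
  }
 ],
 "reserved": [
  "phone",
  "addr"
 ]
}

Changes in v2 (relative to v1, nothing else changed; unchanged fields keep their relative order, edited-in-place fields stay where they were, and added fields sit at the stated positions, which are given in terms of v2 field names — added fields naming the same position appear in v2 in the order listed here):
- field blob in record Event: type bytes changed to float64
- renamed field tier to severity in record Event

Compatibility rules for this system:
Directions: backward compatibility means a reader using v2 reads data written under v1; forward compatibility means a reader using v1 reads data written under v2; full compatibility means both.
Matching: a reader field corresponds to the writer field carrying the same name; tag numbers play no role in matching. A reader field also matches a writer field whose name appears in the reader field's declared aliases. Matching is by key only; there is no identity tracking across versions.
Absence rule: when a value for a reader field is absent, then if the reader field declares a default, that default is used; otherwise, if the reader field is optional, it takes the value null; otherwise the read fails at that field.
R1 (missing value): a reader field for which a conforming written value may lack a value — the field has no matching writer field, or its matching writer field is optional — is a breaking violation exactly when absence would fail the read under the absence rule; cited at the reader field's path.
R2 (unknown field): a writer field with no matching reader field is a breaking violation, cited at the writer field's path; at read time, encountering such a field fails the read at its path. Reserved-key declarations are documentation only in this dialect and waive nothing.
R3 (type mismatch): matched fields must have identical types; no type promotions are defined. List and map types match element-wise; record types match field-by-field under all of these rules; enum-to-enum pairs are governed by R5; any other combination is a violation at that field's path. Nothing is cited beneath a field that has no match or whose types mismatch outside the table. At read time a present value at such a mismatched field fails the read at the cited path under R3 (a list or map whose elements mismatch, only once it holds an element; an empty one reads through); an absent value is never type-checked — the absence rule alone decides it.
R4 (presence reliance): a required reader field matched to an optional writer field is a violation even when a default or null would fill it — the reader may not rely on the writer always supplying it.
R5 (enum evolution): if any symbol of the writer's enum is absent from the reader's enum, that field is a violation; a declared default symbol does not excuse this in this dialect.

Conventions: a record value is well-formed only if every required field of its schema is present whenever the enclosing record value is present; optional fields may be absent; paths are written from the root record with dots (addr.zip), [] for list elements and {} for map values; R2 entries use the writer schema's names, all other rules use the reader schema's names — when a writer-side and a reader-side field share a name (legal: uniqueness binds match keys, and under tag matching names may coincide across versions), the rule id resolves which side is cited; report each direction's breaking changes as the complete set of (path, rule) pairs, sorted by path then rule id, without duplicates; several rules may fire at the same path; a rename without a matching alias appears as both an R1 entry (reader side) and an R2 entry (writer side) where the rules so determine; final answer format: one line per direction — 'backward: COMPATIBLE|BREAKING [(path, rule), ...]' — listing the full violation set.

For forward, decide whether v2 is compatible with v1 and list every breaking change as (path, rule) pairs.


arrows below run writer -> reader for Event
forward pass over Event, reader schema v1, writer schema v2:
  tier: no writer match
  string -> string, writer required: email aligns to email
  int64 -> int64, writer optional: age aligns to age
  float64 -> float64, writer optional: balance aligns to balance
  bool -> bool, writer optional: primary aligns to primary
  int64 -> int64, writer required: seq aligns to seq
  float64 -> bytes, writer required: blob aligns to blob
  leftover writer field: severity
  R3 fires at blob
  R2 fires at severity
  => forward: BREAKING (2)

forward: BREAKING [(blob, R3), (severity, R2)]


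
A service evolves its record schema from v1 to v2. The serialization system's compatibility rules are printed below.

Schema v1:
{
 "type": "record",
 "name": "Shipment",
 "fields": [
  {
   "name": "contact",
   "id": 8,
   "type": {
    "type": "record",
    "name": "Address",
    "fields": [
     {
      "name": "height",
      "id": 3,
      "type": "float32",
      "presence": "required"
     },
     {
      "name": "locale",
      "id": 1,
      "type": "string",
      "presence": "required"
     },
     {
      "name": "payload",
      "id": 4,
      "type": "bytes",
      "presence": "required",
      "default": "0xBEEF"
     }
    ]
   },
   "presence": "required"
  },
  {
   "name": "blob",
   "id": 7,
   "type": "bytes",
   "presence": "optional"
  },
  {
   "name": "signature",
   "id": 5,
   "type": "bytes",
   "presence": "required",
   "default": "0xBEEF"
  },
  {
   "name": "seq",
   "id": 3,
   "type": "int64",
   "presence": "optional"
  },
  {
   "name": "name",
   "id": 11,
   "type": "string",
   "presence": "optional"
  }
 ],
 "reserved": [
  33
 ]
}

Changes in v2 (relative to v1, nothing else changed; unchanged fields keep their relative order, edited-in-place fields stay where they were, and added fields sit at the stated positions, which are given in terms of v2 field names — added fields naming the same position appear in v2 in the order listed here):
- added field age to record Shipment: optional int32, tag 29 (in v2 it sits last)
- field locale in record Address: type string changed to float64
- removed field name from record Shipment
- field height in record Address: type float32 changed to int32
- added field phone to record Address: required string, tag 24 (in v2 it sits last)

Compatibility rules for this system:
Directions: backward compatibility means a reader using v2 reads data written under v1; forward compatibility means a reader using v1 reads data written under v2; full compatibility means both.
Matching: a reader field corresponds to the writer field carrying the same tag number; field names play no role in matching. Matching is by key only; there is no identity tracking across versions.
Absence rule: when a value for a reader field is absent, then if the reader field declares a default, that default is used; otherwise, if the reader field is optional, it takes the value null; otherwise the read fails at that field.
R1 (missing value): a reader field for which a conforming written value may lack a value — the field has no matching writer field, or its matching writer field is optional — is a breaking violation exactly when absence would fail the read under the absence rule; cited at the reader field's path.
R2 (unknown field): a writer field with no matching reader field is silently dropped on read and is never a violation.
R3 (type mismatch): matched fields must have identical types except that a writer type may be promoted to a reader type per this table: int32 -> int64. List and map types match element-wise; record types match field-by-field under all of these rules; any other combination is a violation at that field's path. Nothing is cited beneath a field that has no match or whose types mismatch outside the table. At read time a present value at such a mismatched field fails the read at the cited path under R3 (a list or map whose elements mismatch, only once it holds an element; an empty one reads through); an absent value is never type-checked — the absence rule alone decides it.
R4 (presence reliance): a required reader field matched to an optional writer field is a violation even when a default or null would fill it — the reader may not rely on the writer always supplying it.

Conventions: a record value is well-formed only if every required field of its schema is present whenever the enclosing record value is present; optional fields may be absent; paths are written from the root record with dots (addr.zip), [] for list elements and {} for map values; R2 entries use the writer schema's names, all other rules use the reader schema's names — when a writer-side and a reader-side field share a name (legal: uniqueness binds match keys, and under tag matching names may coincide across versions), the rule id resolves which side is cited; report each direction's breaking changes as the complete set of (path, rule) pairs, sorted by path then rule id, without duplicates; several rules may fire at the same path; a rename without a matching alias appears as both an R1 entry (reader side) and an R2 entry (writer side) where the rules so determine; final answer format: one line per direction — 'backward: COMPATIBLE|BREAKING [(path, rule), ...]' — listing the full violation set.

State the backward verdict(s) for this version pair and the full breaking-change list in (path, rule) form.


backward: BREAKING [(contact.height, R3), (contact.locale, R3), (contact.phone, R1)]

arrows below run writer -> reader for Shipment
backward analysis of Shipment with v2 as reader and v1 as writer:
  Address -> Address, writer required: contact aligns to contact
  bytes -> bytes, writer optional: blob aligns to blob
  bytes -> bytes, writer required: signature aligns to signature
  int64 -> int64, writer optional: seq aligns to seq
  age: no writer-side match
  leftover writer field: name
  float32 -> int32, writer required: contact.height aligns to contact.height
  string -> float64, writer required: contact.locale aligns to contact.locale
  bytes -> bytes, writer required: contact.payload aligns to contact.payload
  contact.phone: no writer-side match
  violation R3 at contact.height
  violation R3 at contact.locale
  violation R1 at contact.phone
  => backward verdict for Shipment: BREAKING, 3 violation(s)
the rest of the Shipment diff is inert for this question:
  removed field name from record Shipment -> no rule fires on it in Shipment's dialect; the asked verdict holds
  added field age to record Shipment: optional int32, tag 29 (in v2 it sits last) -> no rule fires on it in Shipment's dialect; the asked verdict holds


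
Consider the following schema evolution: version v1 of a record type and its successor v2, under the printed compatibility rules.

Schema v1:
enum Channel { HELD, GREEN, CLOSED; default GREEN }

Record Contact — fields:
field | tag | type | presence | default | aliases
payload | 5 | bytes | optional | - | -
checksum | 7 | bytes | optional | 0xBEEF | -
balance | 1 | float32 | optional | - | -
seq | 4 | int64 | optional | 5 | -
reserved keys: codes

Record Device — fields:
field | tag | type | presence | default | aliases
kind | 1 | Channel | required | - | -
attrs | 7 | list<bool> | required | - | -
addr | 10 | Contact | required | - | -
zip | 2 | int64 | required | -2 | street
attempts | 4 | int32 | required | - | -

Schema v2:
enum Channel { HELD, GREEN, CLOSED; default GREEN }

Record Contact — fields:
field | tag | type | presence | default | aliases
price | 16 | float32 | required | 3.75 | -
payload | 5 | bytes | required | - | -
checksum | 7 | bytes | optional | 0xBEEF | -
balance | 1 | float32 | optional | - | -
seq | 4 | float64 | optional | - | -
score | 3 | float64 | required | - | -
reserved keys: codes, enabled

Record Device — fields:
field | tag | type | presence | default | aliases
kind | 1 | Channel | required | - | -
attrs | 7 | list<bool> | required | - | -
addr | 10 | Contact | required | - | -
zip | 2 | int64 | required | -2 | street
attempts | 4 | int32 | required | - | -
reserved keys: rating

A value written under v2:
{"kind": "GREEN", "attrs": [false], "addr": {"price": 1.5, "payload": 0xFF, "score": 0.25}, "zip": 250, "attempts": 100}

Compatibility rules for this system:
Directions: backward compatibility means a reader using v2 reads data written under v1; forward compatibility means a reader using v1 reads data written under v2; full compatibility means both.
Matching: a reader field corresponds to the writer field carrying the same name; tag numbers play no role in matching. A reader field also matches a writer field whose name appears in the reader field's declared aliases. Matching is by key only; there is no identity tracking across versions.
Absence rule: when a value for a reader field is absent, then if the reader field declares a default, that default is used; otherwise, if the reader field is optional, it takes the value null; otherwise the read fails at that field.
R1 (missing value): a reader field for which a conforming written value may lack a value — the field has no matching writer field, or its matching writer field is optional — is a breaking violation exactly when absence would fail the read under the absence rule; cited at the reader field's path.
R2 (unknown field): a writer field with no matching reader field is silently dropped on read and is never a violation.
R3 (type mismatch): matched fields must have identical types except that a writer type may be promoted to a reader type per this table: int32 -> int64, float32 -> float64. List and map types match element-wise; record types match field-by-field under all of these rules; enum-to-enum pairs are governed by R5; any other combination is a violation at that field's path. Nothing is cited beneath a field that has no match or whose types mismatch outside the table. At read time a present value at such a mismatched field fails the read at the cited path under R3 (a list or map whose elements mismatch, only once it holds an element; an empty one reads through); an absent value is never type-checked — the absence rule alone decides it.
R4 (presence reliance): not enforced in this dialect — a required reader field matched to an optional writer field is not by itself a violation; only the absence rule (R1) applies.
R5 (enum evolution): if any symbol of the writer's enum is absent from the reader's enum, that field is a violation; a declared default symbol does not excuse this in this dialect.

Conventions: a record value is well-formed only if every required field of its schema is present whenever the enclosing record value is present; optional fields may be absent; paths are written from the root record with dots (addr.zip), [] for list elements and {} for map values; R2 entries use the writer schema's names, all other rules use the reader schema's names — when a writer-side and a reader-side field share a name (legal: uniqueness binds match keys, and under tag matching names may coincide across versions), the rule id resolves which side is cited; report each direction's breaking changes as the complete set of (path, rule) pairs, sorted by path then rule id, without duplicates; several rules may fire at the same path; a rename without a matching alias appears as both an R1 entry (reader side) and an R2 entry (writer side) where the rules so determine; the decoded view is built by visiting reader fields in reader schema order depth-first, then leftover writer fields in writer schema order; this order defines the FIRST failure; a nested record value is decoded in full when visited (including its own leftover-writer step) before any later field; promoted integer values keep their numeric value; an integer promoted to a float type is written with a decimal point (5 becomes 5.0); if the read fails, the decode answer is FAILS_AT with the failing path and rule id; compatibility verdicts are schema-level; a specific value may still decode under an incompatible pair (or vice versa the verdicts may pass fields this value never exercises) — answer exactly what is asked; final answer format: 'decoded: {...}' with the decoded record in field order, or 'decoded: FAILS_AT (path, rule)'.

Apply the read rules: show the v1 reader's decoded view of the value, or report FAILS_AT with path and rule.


decoded: {"kind": "GREEN", "attrs": [false], "addr": {"payload": 0xFF, "checksum": 0xBEEF, "balance": null, "seq": 5}, "zip": 250, "attempts": 100}

the writer's type comes first in each Device pair
migrating the Device value to v1:
  kind := "GREEN"
  attrs := [false]
  addr.payload := 0xFF
  addr.checksum := 0xBEEF (no value, default fills)
  addr.balance := null (not supplied -> null)
  addr.seq := 5 (no value, default fills)
  writer addr.price: unmatched, discarded
  writer addr.score: unmatched, discarded
  zip := 250
  attempts := 100
  => decoded: {"kind": "GREEN", "attrs": [false], "addr": {"payload": 0xFF, "checksum": 0xBEEF, "balance": null, "seq": 5}, "zip": 250, "attempts": 100}
the rest of the Device diff is inert for this question:
  added field score to record Contact: required float64, tag 3 (in v2 it sits last) -> shifts the Device verdicts, not this decode
  added field price to record Contact: required float32, tag 16, default 3.75 (in v2 it sits immediately before payload) -> fires no rule on Device under this dialect and leaves the result unchanged
  field seq in record Contact: type int64 changed to float64 (its default is dropped) -> shifts the Device verdicts, not this decode
  field payload in record Contact: optional changed to required -> shifts the Device verdicts, not this decode
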